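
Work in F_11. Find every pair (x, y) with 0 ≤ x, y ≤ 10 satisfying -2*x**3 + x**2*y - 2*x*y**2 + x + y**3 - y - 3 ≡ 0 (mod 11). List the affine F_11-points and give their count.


Affine F_11-points: {(4, 2), (5, 5), (6, 0), (6, 5), (6, 7), (7, 0), (7, 6), (7, 8), (8, 5), (8, 6), (9, 0), (9, 8), (9, 10), (10, 6), (10, 8)}; count = 15.

For each of the 121 pairs (x, y) ∈ F_11², evaluate f(x, y) mod 11. Record the zeros.
  x = 0: [0↦8, 1↦8, 2↦3, 3↦10, 4↦2, 5↦7, 6↦9, 7↦3, 8↦6, 9↦2, 10↦8]  zeros at y ∈ ∅
  x = 1: [0↦7, 1↦6, 2↦7, 3↦5, 4↦6, 5↦5, 6↦8, 7↦10, 8↦6, 9↦2, 10↦4]  zeros at y ∈ ∅
  x = 2: [0↦5, 1↦5, 2↦3, 3↦5, 4↦6, 5↦1, 6↦7, 7↦8, 8↦10, 9↦8, 10↦8]  zeros at y ∈ ∅
  x = 3: [0↦1, 1↦4, 2↦1, 3↦9, 4↦1, 5↦5, 6↦5, 7↦7, 8↦6, 9↦8, 10↦8]  zeros at y ∈ ∅
  x = 4: [0↦5, 1↦2, 2↦0, 3↦5, 4↦1, 5↦5, 6↦1, 7↦6, 8↦4, 9↦1, 10↦3]  zeros at y ∈ {2}
  x = 5: [0↦5, 1↦9, 2↦10, 3↦3, 4↦5, 5↦0, 6↦5, 7↦4, 8↦3, 9↦8, 10↦3]  zeros at y ∈ {5}
  x = 6: [0↦0, 1↦2, 2↦8, 3↦2, 4↦1, 5↦0, 6↦5, 7↦0, 8↦2, 9↦6, 10↦7]  zeros at y ∈ {0, 5, 7}
  x = 7: [0↦0, 1↦2, 2↦4, 3↦1, 4↦10, 5↦4, 6↦0, 7↦4, 8↦0, 9↦5, 10↦3]  zeros at y ∈ {0, 6, 8}
  x = 8: [0↦4, 1↦8, 2↦8, 3↦10, 4↦9, 5↦0, 6↦0, 7↦4, 8↦7, 9↦4, 10↦1]  zeros at y ∈ {5, 6}
  x = 9: [0↦0, 1↦8, 2↦8, 3↦6, 4↦8, 5↦9, 6↦4, 7↦10, 8↦0, 9↦2, 10↦0]  zeros at y ∈ {0, 8, 10}
  x = 10: [0↦9, 1↦1, 2↦3, 3↦10, 4↦6, 5↦8, 6↦0, 7↦10, 8↦0, 9↦9, 10↦10]  zeros at y ∈ {6, 8}
Collecting zeros: affine points = {(4, 2), (5, 5), (6, 0), (6, 5), (6, 7), (7, 0), (7, 6), (7, 8), (8, 5), (8, 6), (9, 0), (9, 8), (9, 10), (10, 6), (10, 8)}.
Total count |C(F_11)_aff| = 15.


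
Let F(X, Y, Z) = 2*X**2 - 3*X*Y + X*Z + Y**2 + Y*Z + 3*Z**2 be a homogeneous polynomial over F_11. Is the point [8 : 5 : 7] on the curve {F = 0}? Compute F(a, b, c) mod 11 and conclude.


F(8,5,7) ≡ 7 (mod 11); P is NOT on the curve.

Evaluate F(8, 5, 7) term-by-term (mod 11).
  2*X**2 ↦ 2·64·1·1 = 128
  -3*X*Y ↦ -3·8·5·1 = -120
  X*Z ↦ 1·8·1·7 = 56
  Y**2 ↦ 1·1·25·1 = 25
  Y*Z ↦ 1·1·5·7 = 35
  3*Z**2 ↦ 3·1·1·49 = 147
Sum: F(8, 5, 7) = (128) + (-120) + (56) + (25) + (35) + (147) = 271.
Reducing mod 11: 271 ≡ 7 (mod 11).
Since F(a, b, c) ≡ 7 ≠ 0 (mod 11), P does NOT lie on the curve.


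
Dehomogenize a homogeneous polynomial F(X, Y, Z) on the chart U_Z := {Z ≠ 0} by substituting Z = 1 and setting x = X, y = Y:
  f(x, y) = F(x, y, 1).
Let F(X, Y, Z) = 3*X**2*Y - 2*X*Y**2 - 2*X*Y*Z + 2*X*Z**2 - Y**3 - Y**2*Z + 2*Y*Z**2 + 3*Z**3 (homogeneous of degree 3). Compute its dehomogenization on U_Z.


f(x, y) = 3*x**2*y - 2*x*y**2 - 2*x*y + 2*x - y**3 - y**2 + 2*y + 3

On U_Z we set Z = 1. Each monomial c·X^i·Y^j·Z^k in F becomes c·x^i·y^j·1^k = c·x^i·y^j.
Substituting Z = 1: F(X, Y, 1) = 3*x**2*y - 2*x*y**2 - 2*x*y + 2*x - y**3 - y**2 + 2*y + 3.
Note: deg(f) ≤ deg(F) = 3; strict inequality happens when F is divisible by Z (lost terms).


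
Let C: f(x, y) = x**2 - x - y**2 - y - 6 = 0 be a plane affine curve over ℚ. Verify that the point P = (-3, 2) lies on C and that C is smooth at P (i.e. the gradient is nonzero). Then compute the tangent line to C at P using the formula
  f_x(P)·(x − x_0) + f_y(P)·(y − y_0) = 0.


Tangent line at P: -7*x - 5*y - 11 = 0.

Step 1: f(-3, 2) = 0, so P lies on C.
Step 2: partial derivatives
  f_x(x, y) = 2*x - 1, f_y(x, y) = -2*y - 1.
  f_x(P) = -7, f_y(P) = -5 (gradient nonzero, so P is smooth).
Step 3: tangent line at P: -7·(x − -3) + -5·(y − 2) = 0.
Expanding: -7*x - 5*y - 11 = 0.


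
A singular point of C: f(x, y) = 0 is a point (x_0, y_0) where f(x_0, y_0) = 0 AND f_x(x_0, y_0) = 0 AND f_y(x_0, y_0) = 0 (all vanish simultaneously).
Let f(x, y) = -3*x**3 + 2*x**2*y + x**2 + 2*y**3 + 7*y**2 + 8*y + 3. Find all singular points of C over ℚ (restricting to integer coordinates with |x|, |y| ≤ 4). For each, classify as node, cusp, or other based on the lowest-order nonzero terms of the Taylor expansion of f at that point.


Singular points: {(0, -1)}; classification: node.

Compute partial derivatives:
  f_x = -9*x**2 + 4*x*y + 2*x.
  f_y = 2*x**2 + 6*y**2 + 14*y + 8.
Scan x_0 ∈ {−4, ..., 4}. For each x_0, f_y(x_0, y) is a polynomial in y; find its integer roots y ∈ {−4, ..., 4}, then test f_x and f at those candidates.
  x = -4: f_y(-4, y) = 6*y**2 + 14*y + 40; no integer root y with |y| ≤ 4.
  x = -3: f_y(-3, y) = 6*y**2 + 14*y + 26; no integer root y with |y| ≤ 4.
  x = -2: f_y(-2, y) = 6*y**2 + 14*y + 16; no integer root y with |y| ≤ 4.
  x = -1: f_y(-1, y) = 6*y**2 + 14*y + 10; no integer root y with |y| ≤ 4.
  x = 0: f_y(0, y) = 6*y**2 + 14*y + 8; vanishes at y ∈ {-1}. (0, -1): f_x = 0, f = 0 — SINGULAR.
  x = 1: f_y(1, y) = 6*y**2 + 14*y + 10; no integer root y with |y| ≤ 4.
  x = 2: f_y(2, y) = 6*y**2 + 14*y + 16; no integer root y with |y| ≤ 4.
  x = 3: f_y(3, y) = 6*y**2 + 14*y + 26; no integer root y with |y| ≤ 4.
  x = 4: f_y(4, y) = 6*y**2 + 14*y + 40; no integer root y with |y| ≤ 4.
Only singular point on the grid: (0, -1).
Classify: substitute x = 0 + u, y = -1 + v and expand: f = -3*u**3 + 2*u**2*v - u**2 + 2*v**3 + v**2.
No constant or linear terms (consistent with a singular point). Quadratic part: -u**2 + v**2. Cubic part: -3*u**3 + 2*u**2*v + 2*v**3.
The quadratic part v**2 - u**2 = (v − u)(v + u) splits into two distinct linear factors, so there are two distinct tangent lines y − -1 = ±(x − 0) — this is a node (ordinary double point).
Classification: node.


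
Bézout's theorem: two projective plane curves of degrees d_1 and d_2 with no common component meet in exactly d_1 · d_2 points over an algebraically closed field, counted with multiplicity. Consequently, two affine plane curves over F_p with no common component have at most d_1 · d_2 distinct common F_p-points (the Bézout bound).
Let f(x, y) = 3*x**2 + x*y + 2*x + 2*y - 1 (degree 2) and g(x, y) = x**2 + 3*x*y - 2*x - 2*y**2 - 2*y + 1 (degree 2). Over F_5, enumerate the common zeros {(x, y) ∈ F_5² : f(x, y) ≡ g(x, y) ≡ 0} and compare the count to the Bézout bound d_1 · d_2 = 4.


Common zeros: ∅; count = 0; Bézout bound = 4.

deg(f) = 2, deg(g) = 2, so Bézout bound = 4.
Scan x ∈ F_5. For each x, list the y ∈ F_5 with f(x, y) ≡ 0 and those with g(x, y) ≡ 0 (mod 5); the common zeros in that column are the intersection.
  x = 0: f ≡ 0 at y ∈ {3}; g ≡ 0 at y ∈ ∅; common: ∅.
  x = 1: f ≡ 0 at y ∈ {2}; g ≡ 0 at y ∈ {0, 3}; common: ∅.
  x = 2: f ≡ 0 at y ∈ {0}; g ≡ 0 at y ∈ {3, 4}; common: ∅.
  x = 3: f ≡ 0 at y ∈ ∅; g ≡ 0 at y ∈ {2, 4}; common: ∅.
  x = 4: f ≡ 0 at y ∈ {0}; g ≡ 0 at y ∈ ∅; common: ∅.
Collecting: common zeros = ∅, so the count is 0.
Comparison with the Bézout bound: 0 ≤ 4 = deg(f)·deg(g), as expected for curves with no common component (the affine F_5-count falls short of the bound because intersections may lie at infinity, over extension fields, or carry multiplicity).


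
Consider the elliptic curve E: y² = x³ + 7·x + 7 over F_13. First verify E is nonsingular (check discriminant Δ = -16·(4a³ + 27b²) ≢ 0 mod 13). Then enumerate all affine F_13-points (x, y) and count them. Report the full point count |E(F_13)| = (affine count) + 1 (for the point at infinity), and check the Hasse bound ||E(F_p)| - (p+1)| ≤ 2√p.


Affine points = {(2, 4), (2, 9), (3, 4), (3, 9), (7, 3), (7, 10), (8, 4), (8, 9), (12, 5), (12, 8)}; affine count = 10; |E(F_13)| = 11.

Discriminant check: Δ ∝ 4a³ + 27b² = 4·7³ + 27·7² = 4·343 + 27·49 ≡ 4 (mod 13). Nonzero ⇒ E is nonsingular.
For each x ∈ F_13, compute rhs = x³ + 7·x + 7 mod 13, then count y ∈ F_13 with y² ≡ rhs.
  x = 0: rhs = 7, matching y values: none (0 points).
  x = 1: rhs = 2, matching y values: none (0 points).
  x = 2: rhs = 3, matching y values: 4, 9 (2 points).
  x = 3: rhs = 3, matching y values: 4, 9 (2 points).
  x = 4: rhs = 8, matching y values: none (0 points).
  x = 5: rhs = 11, matching y values: none (0 points).
  x = 6: rhs = 5, matching y values: none (0 points).
  x = 7: rhs = 9, matching y values: 3, 10 (2 points).
  x = 8: rhs = 3, matching y values: 4, 9 (2 points).
  x = 9: rhs = 6, matching y values: none (0 points).
  x = 10: rhs = 11, matching y values: none (0 points).
  x = 11: rhs = 11, matching y values: none (0 points).
  x = 12: rhs = 12, matching y values: 5, 8 (2 points).
Total affine count: 10.
Full point count |E(F_13)| = 10 + 1 = 11.
Hasse bound: |11 − (13+1)| = |-3| = 3 ≤ 2√13 ≈ 7.2111 ✓.


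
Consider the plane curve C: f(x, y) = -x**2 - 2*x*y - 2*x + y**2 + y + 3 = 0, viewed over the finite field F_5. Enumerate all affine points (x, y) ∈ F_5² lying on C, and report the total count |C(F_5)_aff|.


Affine F_5-points: {(0, 1), (0, 3), (1, 0), (1, 1), (2, 0), (2, 3)}; count = 6.

For each of the 25 pairs (x, y) ∈ F_5², evaluate f(x, y) mod 5. Record the zeros.
  x = 0: [0↦3, 1↦0, 2↦4, 3↦0, 4↦3]  zeros at y ∈ {1, 3}
  x = 1: [0↦0, 1↦0, 2↦2, 3↦1, 4↦2]  zeros at y ∈ {0, 1}
  x = 2: [0↦0, 1↦3, 2↦3, 3↦0, 4↦4]  zeros at y ∈ {0, 3}
  x = 3: [0↦3, 1↦4, 2↦2, 3↦2, 4↦4]  zeros at y ∈ ∅
  x = 4: [0↦4, 1↦3, 2↦4, 3↦2, 4↦2]  zeros at y ∈ ∅
Collecting zeros: affine points = {(0, 1), (0, 3), (1, 0), (1, 1), (2, 0), (2, 3)}.
Total count |C(F_5)_aff| = 6.


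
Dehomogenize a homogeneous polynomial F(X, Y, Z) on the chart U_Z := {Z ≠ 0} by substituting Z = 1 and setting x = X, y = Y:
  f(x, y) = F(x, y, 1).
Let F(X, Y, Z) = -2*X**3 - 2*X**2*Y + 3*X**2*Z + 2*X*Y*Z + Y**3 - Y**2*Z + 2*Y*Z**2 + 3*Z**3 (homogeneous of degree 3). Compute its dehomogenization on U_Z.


f(x, y) = -2*x**3 - 2*x**2*y + 3*x**2 + 2*x*y + y**3 - y**2 + 2*y + 3

On U_Z we set Z = 1. Each monomial c·X^i·Y^j·Z^k in F becomes c·x^i·y^j·1^k = c·x^i·y^j.
Substituting Z = 1: F(X, Y, 1) = -2*x**3 - 2*x**2*y + 3*x**2 + 2*x*y + y**3 - y**2 + 2*y + 3.
Note: deg(f) ≤ deg(F) = 3; strict inequality happens when F is divisible by Z (lost terms).


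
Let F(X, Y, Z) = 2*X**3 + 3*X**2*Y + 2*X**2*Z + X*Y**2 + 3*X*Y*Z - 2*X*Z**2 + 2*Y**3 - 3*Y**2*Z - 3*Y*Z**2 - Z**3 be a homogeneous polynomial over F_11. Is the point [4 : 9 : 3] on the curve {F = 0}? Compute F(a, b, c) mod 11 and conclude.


F(4,9,3) ≡ 8 (mod 11); P is NOT on the curve.

Evaluate F(4, 9, 3) term-by-term (mod 11).
  2*X**3 ↦ 2·64·1·1 = 128
  3*X**2*Y ↦ 3·16·9·1 = 432
  2*X**2*Z ↦ 2·16·1·3 = 96
  X*Y**2 ↦ 1·4·81·1 = 324
  3*X*Y*Z ↦ 3·4·9·3 = 324
  -2*X*Z**2 ↦ -2·4·1·9 = -72
  2*Y**3 ↦ 2·1·729·1 = 1458
  -3*Y**2*Z ↦ -3·1·81·3 = -729
  -3*Y*Z**2 ↦ -3·1·9·9 = -243
  -Z**3 ↦ -1·1·1·27 = -27
Sum: F(4, 9, 3) = (128) + (432) + (96) + (324) + (324) + (-72) + (1458) + (-729) + (-243) + (-27) = 1691.
Reducing mod 11: 1691 ≡ 8 (mod 11).
Since F(a, b, c) ≡ 8 ≠ 0 (mod 11), P does NOT lie on the curve.


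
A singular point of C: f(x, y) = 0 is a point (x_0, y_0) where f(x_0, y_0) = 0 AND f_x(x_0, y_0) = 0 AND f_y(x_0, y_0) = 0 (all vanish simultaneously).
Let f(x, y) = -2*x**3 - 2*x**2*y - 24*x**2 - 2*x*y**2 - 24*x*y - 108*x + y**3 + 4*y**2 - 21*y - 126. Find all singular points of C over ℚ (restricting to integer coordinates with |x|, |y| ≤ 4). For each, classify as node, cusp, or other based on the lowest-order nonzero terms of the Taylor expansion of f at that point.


Singular points: {(-3, -3)}; classification: cusp.

Compute partial derivatives:
  f_x = -6*x**2 - 4*x*y - 48*x - 2*y**2 - 24*y - 108.
  f_y = -2*x**2 - 4*x*y - 24*x + 3*y**2 + 8*y - 21.
Scan x_0 ∈ {−4, ..., 4}. For each x_0, f_y(x_0, y) is a polynomial in y; find its integer roots y ∈ {−4, ..., 4}, then test f_x and f at those candidates.
  x = -4: f_y(-4, y) = 3*y**2 + 24*y + 43; no integer root y with |y| ≤ 4.
  x = -3: f_y(-3, y) = 3*y**2 + 20*y + 33; vanishes at y ∈ {-3}. (-3, -3): f_x = 0, f = 0 — SINGULAR.
  x = -2: f_y(-2, y) = 3*y**2 + 16*y + 19; no integer root y with |y| ≤ 4.
  x = -1: f_y(-1, y) = 3*y**2 + 12*y + 1; no integer root y with |y| ≤ 4.
  x = 0: f_y(0, y) = 3*y**2 + 8*y - 21; no integer root y with |y| ≤ 4.
  x = 1: f_y(1, y) = 3*y**2 + 4*y - 47; no integer root y with |y| ≤ 4.
  x = 2: f_y(2, y) = 3*y**2 - 77; no integer root y with |y| ≤ 4.
  x = 3: f_y(3, y) = 3*y**2 - 4*y - 111; no integer root y with |y| ≤ 4.
  x = 4: f_y(4, y) = 3*y**2 - 8*y - 149; no integer root y with |y| ≤ 4.
Only singular point on the grid: (-3, -3).
Classify: substitute x = -3 + u, y = -3 + v and expand: f = -2*u**3 - 2*u**2*v - 2*u*v**2 + v**3 + v**2.
No constant or linear terms (consistent with a singular point). Quadratic part: v**2. Cubic part: -2*u**3 - 2*u**2*v - 2*u*v**2 + v**3.
The quadratic part v**2 is a perfect square, so there is a single (double) tangent line v = 0, i.e. y = -3. Restricting the cubic part to that line (v = 0) leaves -2*u**3 ≠ 0, so f is not divisible by v and the branch is v² ≈ 2*u**3 to lowest order — this is a cusp.
Classification: cusp.


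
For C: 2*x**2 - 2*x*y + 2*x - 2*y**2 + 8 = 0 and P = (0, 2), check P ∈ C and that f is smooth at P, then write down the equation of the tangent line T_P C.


Tangent line at P: -2*x - 8*y + 16 = 0.

Step 1: f(0, 2) = 0, so P lies on C.
Step 2: partial derivatives
  f_x(x, y) = 4*x - 2*y + 2, f_y(x, y) = -2*x - 4*y.
  f_x(P) = -2, f_y(P) = -8 (gradient nonzero, so P is smooth).
Step 3: tangent line at P: -2·(x − 0) + -8·(y − 2) = 0.
Expanding: -2*x - 8*y + 16 = 0.


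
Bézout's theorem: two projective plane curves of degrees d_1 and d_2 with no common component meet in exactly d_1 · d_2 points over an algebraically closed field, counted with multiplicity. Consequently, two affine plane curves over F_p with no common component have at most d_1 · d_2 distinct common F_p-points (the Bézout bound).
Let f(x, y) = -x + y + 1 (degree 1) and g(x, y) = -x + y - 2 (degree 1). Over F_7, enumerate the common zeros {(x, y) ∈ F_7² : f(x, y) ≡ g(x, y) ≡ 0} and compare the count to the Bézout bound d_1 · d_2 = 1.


Common zeros: ∅; count = 0; Bézout bound = 1.

deg(f) = 1, deg(g) = 1, so Bézout bound = 1.
Scan x ∈ F_7. For each x, list the y ∈ F_7 with f(x, y) ≡ 0 and those with g(x, y) ≡ 0 (mod 7); the common zeros in that column are the intersection.
  x = 0: f ≡ 0 at y ∈ {6}; g ≡ 0 at y ∈ {2}; common: ∅.
  x = 1: f ≡ 0 at y ∈ {0}; g ≡ 0 at y ∈ {3}; common: ∅.
  x = 2: f ≡ 0 at y ∈ {1}; g ≡ 0 at y ∈ {4}; common: ∅.
  x = 3: f ≡ 0 at y ∈ {2}; g ≡ 0 at y ∈ {5}; common: ∅.
  x = 4: f ≡ 0 at y ∈ {3}; g ≡ 0 at y ∈ {6}; common: ∅.
  x = 5: f ≡ 0 at y ∈ {4}; g ≡ 0 at y ∈ {0}; common: ∅.
  x = 6: f ≡ 0 at y ∈ {5}; g ≡ 0 at y ∈ {1}; common: ∅.
Collecting: common zeros = ∅, so the count is 0.
Comparison with the Bézout bound: 0 ≤ 1 = deg(f)·deg(g), as expected for curves with no common component (the affine F_7-count falls short of the bound because intersections may lie at infinity, over extension fields, or carry multiplicity).


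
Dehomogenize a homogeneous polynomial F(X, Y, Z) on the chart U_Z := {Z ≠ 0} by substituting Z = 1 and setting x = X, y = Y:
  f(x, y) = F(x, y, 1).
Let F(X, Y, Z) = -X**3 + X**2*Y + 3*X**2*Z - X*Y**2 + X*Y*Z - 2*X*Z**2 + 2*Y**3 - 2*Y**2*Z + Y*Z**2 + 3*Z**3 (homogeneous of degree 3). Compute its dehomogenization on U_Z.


f(x, y) = -x**3 + x**2*y + 3*x**2 - x*y**2 + x*y - 2*x + 2*y**3 - 2*y**2 + y + 3

On U_Z we set Z = 1. Each monomial c·X^i·Y^j·Z^k in F becomes c·x^i·y^j·1^k = c·x^i·y^j.
Substituting Z = 1: F(X, Y, 1) = -x**3 + x**2*y + 3*x**2 - x*y**2 + x*y - 2*x + 2*y**3 - 2*y**2 + y + 3.
Note: deg(f) ≤ deg(F) = 3; strict inequality happens when F is divisible by Z (lost terms).


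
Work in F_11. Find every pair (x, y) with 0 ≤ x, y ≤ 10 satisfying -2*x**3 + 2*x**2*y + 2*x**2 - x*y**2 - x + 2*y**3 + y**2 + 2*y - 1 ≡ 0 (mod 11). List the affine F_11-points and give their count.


Affine F_11-points: {(0, 7), (1, 2), (2, 0), (2, 1), (2, 5), (3, 6), (5, 4), (5, 10), (7, 6), (7, 9), (7, 10), (8, 6), (10, 3), (10, 8), (10, 10)}; count = 15.

For each of the 121 pairs (x, y) ∈ F_11², evaluate f(x, y) mod 11. Record the zeros.
  x = 0: [0↦10, 1↦4, 2↦1, 3↦2, 4↦8, 5↦9, 6↦6, 7↦0, 8↦3, 9↦5, 10↦7]  zeros at y ∈ {7}
  x = 1: [0↦9, 1↦4, 2↦0, 3↦9, 4↦10, 5↦4, 6↦3, 7↦8, 8↦9, 9↦7, 10↦3]  zeros at y ∈ {2}
  x = 2: [0↦0, 1↦0, 2↦10, 3↦9, 4↦9, 5↦0, 6↦5, 7↦3, 8↦6, 9↦4, 10↦9]  zeros at y ∈ {0, 1, 5}
  x = 3: [0↦4, 1↦2, 2↦8, 3↦1, 4↦4, 5↦7, 6↦0, 7↦6, 8↦4, 9↦6, 10↦2]  zeros at y ∈ {6}
  x = 4: [0↦9, 1↦9, 2↦4, 3↦6, 4↦5, 5↦2, 6↦9, 7↦5, 8↦2, 9↦1, 10↦3]  zeros at y ∈ ∅
  x = 5: [0↦3, 1↦9, 2↦8, 3↦1, 4↦0, 5↦6, 6↦9, 7↦10, 8↦10, 9↦10, 10↦0]  zeros at y ∈ {4, 10}
  x = 6: [0↦7, 1↦1, 2↦8, 3↦7, 4↦10, 5↦7, 6↦10, 7↦9, 8↦5, 9↦10, 10↦3]  zeros at y ∈ ∅
  x = 7: [0↦9, 1↦6, 2↦3, 3↦1, 4↦1, 5↦4, 6↦0, 7↦1, 8↦8, 9↦0, 10↦0]  zeros at y ∈ {6, 9, 10}
  x = 8: [0↦8, 1↦1, 2↦3, 3↦4, 4↦5, 5↦7, 6↦0, 7↦7, 8↦7, 9↦1, 10↦1]  zeros at y ∈ {6}
  x = 9: [0↦3, 1↦7, 2↦7, 3↦4, 4↦10, 5↦4, 6↦9, 7↦4, 8↦1, 9↦1, 10↦5]  zeros at y ∈ ∅
  x = 10: [0↦4, 1↦1, 2↦3, 3↦0, 4↦4, 5↦5, 6↦4, 7↦2, 8↦0, 9↦10, 10↦0]  zeros at y ∈ {3, 8, 10}
Collecting zeros: affine points = {(0, 7), (1, 2), (2, 0), (2, 1), (2, 5), (3, 6), (5, 4), (5, 10), (7, 6), (7, 9), (7, 10), (8, 6), (10, 3), (10, 8), (10, 10)}.
Total count |C(F_11)_aff| = 15.


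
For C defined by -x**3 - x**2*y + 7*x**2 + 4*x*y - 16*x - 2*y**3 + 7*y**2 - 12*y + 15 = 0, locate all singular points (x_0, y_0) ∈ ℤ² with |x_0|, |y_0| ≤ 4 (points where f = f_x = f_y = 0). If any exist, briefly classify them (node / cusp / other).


Singular points: {(2, 1)}; classification: cusp.

Compute partial derivatives:
  f_x = -3*x**2 - 2*x*y + 14*x + 4*y - 16.
  f_y = -x**2 + 4*x - 6*y**2 + 14*y - 12.
Scan x_0 ∈ {−4, ..., 4}. For each x_0, f_y(x_0, y) is a polynomial in y; find its integer roots y ∈ {−4, ..., 4}, then test f_x and f at those candidates.
  x = -4: f_y(-4, y) = -6*y**2 + 14*y - 44; no integer root y with |y| ≤ 4.
  x = -3: f_y(-3, y) = -6*y**2 + 14*y - 33; no integer root y with |y| ≤ 4.
  x = -2: f_y(-2, y) = -6*y**2 + 14*y - 24; no integer root y with |y| ≤ 4.
  x = -1: f_y(-1, y) = -6*y**2 + 14*y - 17; no integer root y with |y| ≤ 4.
  x = 0: f_y(0, y) = -6*y**2 + 14*y - 12; no integer root y with |y| ≤ 4.
  x = 1: f_y(1, y) = -6*y**2 + 14*y - 9; no integer root y with |y| ≤ 4.
  x = 2: f_y(2, y) = -6*y**2 + 14*y - 8; vanishes at y ∈ {1}. (2, 1): f_x = 0, f = 0 — SINGULAR.
  x = 3: f_y(3, y) = -6*y**2 + 14*y - 9; no integer root y with |y| ≤ 4.
  x = 4: f_y(4, y) = -6*y**2 + 14*y - 12; no integer root y with |y| ≤ 4.
Only singular point on the grid: (2, 1).
Classify: substitute x = 2 + u, y = 1 + v and expand: f = -u**3 - u**2*v - 2*v**3 + v**2.
No constant or linear terms (consistent with a singular point). Quadratic part: v**2. Cubic part: -u**3 - u**2*v - 2*v**3.
The quadratic part v**2 is a perfect square, so there is a single (double) tangent line v = 0, i.e. y = 1. Restricting the cubic part to that line (v = 0) leaves -u**3 ≠ 0, so f is not divisible by v and the branch is v² ≈ u**3 to lowest order — this is a cusp.
Classification: cusp.


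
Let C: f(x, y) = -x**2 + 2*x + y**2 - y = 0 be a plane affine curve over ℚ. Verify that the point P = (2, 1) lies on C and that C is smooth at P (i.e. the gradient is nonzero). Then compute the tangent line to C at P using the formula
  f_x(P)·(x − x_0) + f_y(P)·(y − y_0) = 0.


Tangent line at P: -2*x + y + 3 = 0.

Step 1: f(2, 1) = 0, so P lies on C.
Step 2: partial derivatives
  f_x(x, y) = 2 - 2*x, f_y(x, y) = 2*y - 1.
  f_x(P) = -2, f_y(P) = 1 (gradient nonzero, so P is smooth).
Step 3: tangent line at P: -2·(x − 2) + 1·(y − 1) = 0.
Expanding: -2*x + y + 3 = 0.


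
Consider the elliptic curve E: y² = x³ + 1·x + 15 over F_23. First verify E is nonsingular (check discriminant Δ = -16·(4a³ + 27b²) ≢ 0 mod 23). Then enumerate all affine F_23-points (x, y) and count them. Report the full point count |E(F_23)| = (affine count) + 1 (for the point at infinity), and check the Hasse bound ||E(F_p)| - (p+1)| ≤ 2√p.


Affine points = {(2, 5), (2, 18), (8, 11), (8, 12), (10, 6), (10, 17), (11, 0), (14, 6), (14, 17), (15, 1), (15, 22), (17, 0), (18, 0), (19, 4), (19, 19), (20, 10), (20, 13), (22, 6), (22, 17)}; affine count = 19; |E(F_23)| = 20.

Discriminant check: Δ ∝ 4a³ + 27b² = 4·1³ + 27·15² = 4·1 + 27·225 ≡ 7 (mod 23). Nonzero ⇒ E is nonsingular.
For each x ∈ F_23, compute rhs = x³ + 1·x + 15 mod 23, then count y ∈ F_23 with y² ≡ rhs.
  x = 0: rhs = 15, matching y values: none (0 points).
  x = 1: rhs = 17, matching y values: none (0 points).
  x = 2: rhs = 2, matching y values: 5, 18 (2 points).
  x = 3: rhs = 22, matching y values: none (0 points).
  x = 4: rhs = 14, matching y values: none (0 points).
  x = 5: rhs = 7, matching y values: none (0 points).
  x = 6: rhs = 7, matching y values: none (0 points).
  x = 7: rhs = 20, matching y values: none (0 points).
  x = 8: rhs = 6, matching y values: 11, 12 (2 points).
  x = 9: rhs = 17, matching y values: none (0 points).
  x = 10: rhs = 13, matching y values: 6, 17 (2 points).
  x = 11: rhs = 0, matching y values: 0 (1 points).
  x = 12: rhs = 7, matching y values: none (0 points).
  x = 13: rhs = 17, matching y values: none (0 points).
  x = 14: rhs = 13, matching y values: 6, 17 (2 points).
  x = 15: rhs = 1, matching y values: 1, 22 (2 points).
  x = 16: rhs = 10, matching y values: none (0 points).
  x = 17: rhs = 0, matching y values: 0 (1 points).
  x = 18: rhs = 0, matching y values: 0 (1 points).
  x = 19: rhs = 16, matching y values: 4, 19 (2 points).
  x = 20: rhs = 8, matching y values: 10, 13 (2 points).
  x = 21: rhs = 5, matching y values: none (0 points).
  x = 22: rhs = 13, matching y values: 6, 17 (2 points).
Total affine count: 19.
Full point count |E(F_23)| = 19 + 1 = 20.
Hasse bound: |20 − (23+1)| = |-4| = 4 ≤ 2√23 ≈ 9.5917 ✓.


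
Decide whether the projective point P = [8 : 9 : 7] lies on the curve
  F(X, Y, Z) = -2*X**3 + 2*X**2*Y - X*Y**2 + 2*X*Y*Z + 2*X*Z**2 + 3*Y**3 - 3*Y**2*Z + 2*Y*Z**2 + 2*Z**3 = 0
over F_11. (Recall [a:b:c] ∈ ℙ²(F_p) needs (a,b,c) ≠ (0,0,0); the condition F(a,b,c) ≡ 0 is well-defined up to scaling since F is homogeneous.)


F(8,9,7) ≡ 4 (mod 11); P is NOT on the curve.

Evaluate F(8, 9, 7) term-by-term (mod 11).
  -2*X**3 ↦ -2·512·1·1 = -1024
  2*X**2*Y ↦ 2·64·9·1 = 1152
  -X*Y**2 ↦ -1·8·81·1 = -648
  2*X*Y*Z ↦ 2·8·9·7 = 1008
  2*X*Z**2 ↦ 2·8·1·49 = 784
  3*Y**3 ↦ 3·1·729·1 = 2187
  -3*Y**2*Z ↦ -3·1·81·7 = -1701
  2*Y*Z**2 ↦ 2·1·9·49 = 882
  2*Z**3 ↦ 2·1·1·343 = 686
Sum: F(8, 9, 7) = (-1024) + (1152) + (-648) + (1008) + (784) + (2187) + (-1701) + (882) + (686) = 3326.
Reducing mod 11: 3326 ≡ 4 (mod 11).
Since F(a, b, c) ≡ 4 ≠ 0 (mod 11), P does NOT lie on the curve.


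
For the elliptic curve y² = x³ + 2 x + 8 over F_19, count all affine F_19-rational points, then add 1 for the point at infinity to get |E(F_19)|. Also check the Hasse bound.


Affine points = {(1, 7), (1, 12), (2, 1), (2, 18), (4, 2), (4, 17), (7, 2), (7, 17), (8, 2), (8, 17), (14, 5), (14, 14), (18, 9), (18, 10)}; affine count = 14; |E(F_19)| = 15.

Discriminant check: Δ ∝ 4a³ + 27b² = 4·2³ + 27·8² = 4·8 + 27·64 ≡ 12 (mod 19). Nonzero ⇒ E is nonsingular.
For each x ∈ F_19, compute rhs = x³ + 2·x + 8 mod 19, then count y ∈ F_19 with y² ≡ rhs.
  x = 0: rhs = 8, matching y values: none (0 points).
  x = 1: rhs = 11, matching y values: 7, 12 (2 points).
  x = 2: rhs = 1, matching y values: 1, 18 (2 points).
  x = 3: rhs = 3, matching y values: none (0 points).
  x = 4: rhs = 4, matching y values: 2, 17 (2 points).
  x = 5: rhs = 10, matching y values: none (0 points).
  x = 6: rhs = 8, matching y values: none (0 points).
  x = 7: rhs = 4, matching y values: 2, 17 (2 points).
  x = 8: rhs = 4, matching y values: 2, 17 (2 points).
  x = 9: rhs = 14, matching y values: none (0 points).
  x = 10: rhs = 2, matching y values: none (0 points).
  x = 11: rhs = 12, matching y values: none (0 points).
  x = 12: rhs = 12, matching y values: none (0 points).
  x = 13: rhs = 8, matching y values: none (0 points).
  x = 14: rhs = 6, matching y values: 5, 14 (2 points).
  x = 15: rhs = 12, matching y values: none (0 points).
  x = 16: rhs = 13, matching y values: none (0 points).
  x = 17: rhs = 15, matching y values: none (0 points).
  x = 18: rhs = 5, matching y values: 9, 10 (2 points).
Total affine count: 14.
Full point count |E(F_19)| = 14 + 1 = 15.
Hasse bound: |15 − (19+1)| = |-5| = 5 ≤ 2√19 ≈ 8.7178 ✓.


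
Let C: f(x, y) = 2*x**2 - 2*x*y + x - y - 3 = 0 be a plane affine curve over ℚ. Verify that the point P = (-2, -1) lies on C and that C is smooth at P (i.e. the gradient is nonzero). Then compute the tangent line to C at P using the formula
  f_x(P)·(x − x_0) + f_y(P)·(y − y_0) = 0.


Tangent line at P: -5*x + 3*y - 7 = 0.

Step 1: f(-2, -1) = 0, so P lies on C.
Step 2: partial derivatives
  f_x(x, y) = 4*x - 2*y + 1, f_y(x, y) = -2*x - 1.
  f_x(P) = -5, f_y(P) = 3 (gradient nonzero, so P is smooth).
Step 3: tangent line at P: -5·(x − -2) + 3·(y − -1) = 0.
Expanding: -5*x + 3*y - 7 = 0.


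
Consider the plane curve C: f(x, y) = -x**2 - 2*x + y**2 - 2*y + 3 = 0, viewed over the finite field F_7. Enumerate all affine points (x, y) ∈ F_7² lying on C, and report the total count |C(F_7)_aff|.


Affine F_7-points: {(1, 0), (1, 2), (4, 0), (4, 2), (6, 3), (6, 6)}; count = 6.

For each of the 49 pairs (x, y) ∈ F_7², evaluate f(x, y) mod 7. Record the zeros.
  x = 0: [0↦3, 1↦2, 2↦3, 3↦6, 4↦4, 5↦4, 6↦6]  zeros at y ∈ ∅
  x = 1: [0↦0, 1↦6, 2↦0, 3↦3, 4↦1, 5↦1, 6↦3]  zeros at y ∈ {0, 2}
  x = 2: [0↦2, 1↦1, 2↦2, 3↦5, 4↦3, 5↦3, 6↦5]  zeros at y ∈ ∅
  x = 3: [0↦2, 1↦1, 2↦2, 3↦5, 4↦3, 5↦3, 6↦5]  zeros at y ∈ ∅
  x = 4: [0↦0, 1↦6, 2↦0, 3↦3, 4↦1, 5↦1, 6↦3]  zeros at y ∈ {0, 2}
  x = 5: [0↦3, 1↦2, 2↦3, 3↦6, 4↦4, 5↦4, 6↦6]  zeros at y ∈ ∅
  x = 6: [0↦4, 1↦3, 2↦4, 3↦0, 4↦5, 5↦5, 6↦0]  zeros at y ∈ {3, 6}
Collecting zeros: affine points = {(1, 0), (1, 2), (4, 0), (4, 2), (6, 3), (6, 6)}.
Total count |C(F_7)_aff| = 6.


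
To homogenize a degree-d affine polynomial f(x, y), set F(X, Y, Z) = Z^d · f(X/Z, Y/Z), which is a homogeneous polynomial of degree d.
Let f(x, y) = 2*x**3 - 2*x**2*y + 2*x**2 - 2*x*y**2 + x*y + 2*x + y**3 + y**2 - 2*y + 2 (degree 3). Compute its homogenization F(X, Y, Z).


F(X, Y, Z) = 2*X**3 - 2*X**2*Y + 2*X**2*Z - 2*X*Y**2 + X*Y*Z + 2*X*Z**2 + Y**3 + Y**2*Z - 2*Y*Z**2 + 2*Z**3

deg(f) = 3.
Substitute x = X/Z, y = Y/Z into f, then multiply by Z^3.
  monomial 2·x^3·y^0 ↦ 2·X^3·Y^0·Z^0.
  monomial -2·x^2·y^1 ↦ -2·X^2·Y^1·Z^0.
  monomial 2·x^2·y^0 ↦ 2·X^2·Y^0·Z^1.
  monomial -2·x^1·y^2 ↦ -2·X^1·Y^2·Z^0.
  monomial 1·x^1·y^1 ↦ 1·X^1·Y^1·Z^1.
  monomial 2·x^1·y^0 ↦ 2·X^1·Y^0·Z^2.
  monomial 1·x^0·y^3 ↦ 1·X^0·Y^3·Z^0.
  monomial 1·x^0·y^2 ↦ 1·X^0·Y^2·Z^1.
  monomial -2·x^0·y^1 ↦ -2·X^0·Y^1·Z^2.
  monomial 2·x^0·y^0 ↦ 2·X^0·Y^0·Z^3.
Collecting: F(X, Y, Z) = 2*X**3 - 2*X**2*Y + 2*X**2*Z - 2*X*Y**2 + X*Y*Z + 2*X*Z**2 + Y**3 + Y**2*Z - 2*Y*Z**2 + 2*Z**3.


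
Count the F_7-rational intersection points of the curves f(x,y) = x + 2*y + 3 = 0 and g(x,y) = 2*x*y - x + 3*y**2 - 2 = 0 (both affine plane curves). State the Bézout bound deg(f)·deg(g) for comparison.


Common zeros: ∅; count = 0; Bézout bound = 2.

deg(f) = 1, deg(g) = 2, so Bézout bound = 2.
Scan x ∈ F_7. For each x, list the y ∈ F_7 with f(x, y) ≡ 0 and those with g(x, y) ≡ 0 (mod 7); the common zeros in that column are the intersection.
  x = 0: f ≡ 0 at y ∈ {2}; g ≡ 0 at y ∈ ∅; common: ∅.
  x = 1: f ≡ 0 at y ∈ {5}; g ≡ 0 at y ∈ ∅; common: ∅.
  x = 2: f ≡ 0 at y ∈ {1}; g ≡ 0 at y ∈ {3, 5}; common: ∅.
  x = 3: f ≡ 0 at y ∈ {4}; g ≡ 0 at y ∈ ∅; common: ∅.
  x = 4: f ≡ 0 at y ∈ {0}; g ≡ 0 at y ∈ ∅; common: ∅.
  x = 5: f ≡ 0 at y ∈ {3}; g ≡ 0 at y ∈ {0, 6}; common: ∅.
  x = 6: f ≡ 0 at y ∈ {6}; g ≡ 0 at y ∈ {1, 2}; common: ∅.
Collecting: common zeros = ∅, so the count is 0.
Comparison with the Bézout bound: 0 ≤ 2 = deg(f)·deg(g), as expected for curves with no common component (the affine F_7-count falls short of the bound because intersections may lie at infinity, over extension fields, or carry multiplicity).


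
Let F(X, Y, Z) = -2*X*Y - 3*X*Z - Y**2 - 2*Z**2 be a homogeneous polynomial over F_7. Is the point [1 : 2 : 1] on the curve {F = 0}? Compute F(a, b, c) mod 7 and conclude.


F(1,2,1) ≡ 1 (mod 7); P is NOT on the curve.

Evaluate F(1, 2, 1) term-by-term (mod 7).
  -2*X*Y ↦ -2·1·2·1 = -4
  -3*X*Z ↦ -3·1·1·1 = -3
  -Y**2 ↦ -1·1·4·1 = -4
  -2*Z**2 ↦ -2·1·1·1 = -2
Sum: F(1, 2, 1) = (-4) + (-3) + (-4) + (-2) = -13.
Reducing mod 7: -13 ≡ 1 (mod 7).
Since F(a, b, c) ≡ 1 ≠ 0 (mod 7), P does NOT lie on the curve.


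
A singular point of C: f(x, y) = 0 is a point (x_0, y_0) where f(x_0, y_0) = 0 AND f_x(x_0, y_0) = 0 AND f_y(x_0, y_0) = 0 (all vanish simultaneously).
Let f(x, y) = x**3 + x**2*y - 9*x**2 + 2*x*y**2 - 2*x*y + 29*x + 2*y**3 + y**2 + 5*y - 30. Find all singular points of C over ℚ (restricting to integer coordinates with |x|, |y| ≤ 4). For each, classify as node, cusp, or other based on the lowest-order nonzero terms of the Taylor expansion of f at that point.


Singular points: {(3, -1)}; classification: node.

Compute partial derivatives:
  f_x = 3*x**2 + 2*x*y - 18*x + 2*y**2 - 2*y + 29.
  f_y = x**2 + 4*x*y - 2*x + 6*y**2 + 2*y + 5.
Scan x_0 ∈ {−4, ..., 4}. For each x_0, f_y(x_0, y) is a polynomial in y; find its integer roots y ∈ {−4, ..., 4}, then test f_x and f at those candidates.
  x = -4: f_y(-4, y) = 6*y**2 - 14*y + 29; no integer root y with |y| ≤ 4.
  x = -3: f_y(-3, y) = 6*y**2 - 10*y + 20; no integer root y with |y| ≤ 4.
  x = -2: f_y(-2, y) = 6*y**2 - 6*y + 13; no integer root y with |y| ≤ 4.
  x = -1: f_y(-1, y) = 6*y**2 - 2*y + 8; no integer root y with |y| ≤ 4.
  x = 0: f_y(0, y) = 6*y**2 + 2*y + 5; no integer root y with |y| ≤ 4.
  x = 1: f_y(1, y) = 6*y**2 + 6*y + 4; no integer root y with |y| ≤ 4.
  x = 2: f_y(2, y) = 6*y**2 + 10*y + 5; no integer root y with |y| ≤ 4.
  x = 3: f_y(3, y) = 6*y**2 + 14*y + 8; vanishes at y ∈ {-1}. (3, -1): f_x = 0, f = 0 — SINGULAR.
  x = 4: f_y(4, y) = 6*y**2 + 18*y + 13; no integer root y with |y| ≤ 4.
Only singular point on the grid: (3, -1).
Classify: substitute x = 3 + u, y = -1 + v and expand: f = u**3 + u**2*v - u**2 + 2*u*v**2 + 2*v**3 + v**2.
No constant or linear terms (consistent with a singular point). Quadratic part: -u**2 + v**2. Cubic part: u**3 + u**2*v + 2*u*v**2 + 2*v**3.
The quadratic part v**2 - u**2 = (v − u)(v + u) splits into two distinct linear factors, so there are two distinct tangent lines y − -1 = ±(x − 3) — this is a node (ordinary double point).
Classification: node.


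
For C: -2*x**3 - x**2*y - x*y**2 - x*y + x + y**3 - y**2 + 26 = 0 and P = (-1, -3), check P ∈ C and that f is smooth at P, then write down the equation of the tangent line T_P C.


Tangent line at P: -17*x + 27*y + 64 = 0.

Step 1: f(-1, -3) = 0, so P lies on C.
Step 2: partial derivatives
  f_x(x, y) = -6*x**2 - 2*x*y - y**2 - y + 1, f_y(x, y) = -x**2 - 2*x*y - x + 3*y**2 - 2*y.
  f_x(P) = -17, f_y(P) = 27 (gradient nonzero, so P is smooth).
Step 3: tangent line at P: -17·(x − -1) + 27·(y − -3) = 0.
Expanding: -17*x + 27*y + 64 = 0.


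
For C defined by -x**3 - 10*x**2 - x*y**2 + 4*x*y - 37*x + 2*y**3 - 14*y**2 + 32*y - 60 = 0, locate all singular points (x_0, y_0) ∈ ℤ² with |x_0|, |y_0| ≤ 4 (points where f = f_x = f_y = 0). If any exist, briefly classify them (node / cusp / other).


Singular points: {(-3, 2)}; classification: node.

Compute partial derivatives:
  f_x = -3*x**2 - 20*x - y**2 + 4*y - 37.
  f_y = -2*x*y + 4*x + 6*y**2 - 28*y + 32.
Scan x_0 ∈ {−4, ..., 4}. For each x_0, f_y(x_0, y) is a polynomial in y; find its integer roots y ∈ {−4, ..., 4}, then test f_x and f at those candidates.
  x = -4: f_y(-4, y) = 6*y**2 - 20*y + 16; vanishes at y ∈ {2}. (-4, 2): f_x = -1 ≠ 0.
  x = -3: f_y(-3, y) = 6*y**2 - 22*y + 20; vanishes at y ∈ {2}. (-3, 2): f_x = 0, f = 0 — SINGULAR.
  x = -2: f_y(-2, y) = 6*y**2 - 24*y + 24; vanishes at y ∈ {2}. (-2, 2): f_x = -5 ≠ 0.
  x = -1: f_y(-1, y) = 6*y**2 - 26*y + 28; vanishes at y ∈ {2}. (-1, 2): f_x = -16 ≠ 0.
  x = 0: f_y(0, y) = 6*y**2 - 28*y + 32; vanishes at y ∈ {2}. (0, 2): f_x = -33 ≠ 0.
  x = 1: f_y(1, y) = 6*y**2 - 30*y + 36; vanishes at y ∈ {2, 3}. (1, 2): f_x = -56 ≠ 0; (1, 3): f_x = -57 ≠ 0.
  x = 2: f_y(2, y) = 6*y**2 - 32*y + 40; vanishes at y ∈ {2}. (2, 2): f_x = -85 ≠ 0.
  x = 3: f_y(3, y) = 6*y**2 - 34*y + 44; vanishes at y ∈ {2}. (3, 2): f_x = -120 ≠ 0.
  x = 4: f_y(4, y) = 6*y**2 - 36*y + 48; vanishes at y ∈ {2, 4}. (4, 2): f_x = -161 ≠ 0; (4, 4): f_x = -165 ≠ 0.
Only singular point on the grid: (-3, 2).
Classify: substitute x = -3 + u, y = 2 + v and expand: f = -u**3 - u**2 - u*v**2 + 2*v**3 + v**2.
No constant or linear terms (consistent with a singular point). Quadratic part: -u**2 + v**2. Cubic part: -u**3 - u*v**2 + 2*v**3.
The quadratic part v**2 - u**2 = (v − u)(v + u) splits into two distinct linear factors, so there are two distinct tangent lines y − 2 = ±(x − -3) — this is a node (ordinary double point).
Classification: node.


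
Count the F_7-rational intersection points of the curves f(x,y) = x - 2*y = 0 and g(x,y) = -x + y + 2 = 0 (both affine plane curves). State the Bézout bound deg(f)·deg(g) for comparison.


Common zeros: {(4, 2)}; count = 1; Bézout bound = 1.

deg(f) = 1, deg(g) = 1, so Bézout bound = 1.
Scan x ∈ F_7. For each x, list the y ∈ F_7 with f(x, y) ≡ 0 and those with g(x, y) ≡ 0 (mod 7); the common zeros in that column are the intersection.
  x = 0: f ≡ 0 at y ∈ {0}; g ≡ 0 at y ∈ {5}; common: ∅.
  x = 1: f ≡ 0 at y ∈ {4}; g ≡ 0 at y ∈ {6}; common: ∅.
  x = 2: f ≡ 0 at y ∈ {1}; g ≡ 0 at y ∈ {0}; common: ∅.
  x = 3: f ≡ 0 at y ∈ {5}; g ≡ 0 at y ∈ {1}; common: ∅.
  x = 4: f ≡ 0 at y ∈ {2}; g ≡ 0 at y ∈ {2}; common: {2}.
  x = 5: f ≡ 0 at y ∈ {6}; g ≡ 0 at y ∈ {3}; common: ∅.
  x = 6: f ≡ 0 at y ∈ {3}; g ≡ 0 at y ∈ {4}; common: ∅.
Collecting: common zeros = {(4, 2)}, so the count is 1.
Comparison with the Bézout bound: 1 ≤ 1 = deg(f)·deg(g), as expected for curves with no common component (the bound is attained).


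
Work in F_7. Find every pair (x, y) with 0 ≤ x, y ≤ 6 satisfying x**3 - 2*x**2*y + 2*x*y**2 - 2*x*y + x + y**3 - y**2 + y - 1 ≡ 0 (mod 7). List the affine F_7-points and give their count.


Affine F_7-points: {(0, 1), (1, 1), (1, 2), (1, 3), (2, 2), (2, 4), (2, 5), (3, 6), (4, 6), (5, 6), (6, 3)}; count = 11.

For each of the 49 pairs (x, y) ∈ F_7², evaluate f(x, y) mod 7. Record the zeros.
  x = 0: [0↦6, 1↦0, 2↦5, 3↦6, 4↦2, 5↦6, 6↦3]  zeros at y ∈ {1}
  x = 1: [0↦1, 1↦0, 2↦0, 3↦0, 4↦6, 5↦3, 6↦4]  zeros at y ∈ {1, 2, 3}
  x = 2: [0↦2, 1↦2, 2↦0, 3↦2, 4↦0, 5↦0, 6↦1]  zeros at y ∈ {2, 4, 5}
  x = 3: [0↦1, 1↦5, 2↦4, 3↦4, 4↦4, 5↦3, 6↦0]  zeros at y ∈ {6}
  x = 4: [0↦4, 1↦1, 2↦4, 3↦5, 4↦3, 5↦4, 6↦0]  zeros at y ∈ {6}
  x = 5: [0↦3, 1↦3, 2↦6, 3↦4, 4↦3, 5↦2, 6↦0]  zeros at y ∈ {6}
  x = 6: [0↦4, 1↦3, 2↦2, 3↦0, 4↦3, 5↦3, 6↦6]  zeros at y ∈ {3}
Collecting zeros: affine points = {(0, 1), (1, 1), (1, 2), (1, 3), (2, 2), (2, 4), (2, 5), (3, 6), (4, 6), (5, 6), (6, 3)}.
Total count |C(F_7)_aff| = 11.


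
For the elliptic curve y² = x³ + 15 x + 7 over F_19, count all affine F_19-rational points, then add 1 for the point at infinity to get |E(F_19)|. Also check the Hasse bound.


Affine points = {(0, 8), (0, 11), (1, 2), (1, 17), (2, 8), (2, 11), (4, 6), (4, 13), (5, 6), (5, 13), (6, 3), (6, 16), (9, 4), (9, 15), (10, 6), (10, 13), (13, 9), (13, 10), (14, 4), (14, 15), (15, 4), (15, 15), (16, 7), (16, 12), (17, 8), (17, 11)}; affine count = 26; |E(F_19)| = 27.

Discriminant check: Δ ∝ 4a³ + 27b² = 4·15³ + 27·7² = 4·3375 + 27·49 ≡ 3 (mod 19). Nonzero ⇒ E is nonsingular.
For each x ∈ F_19, compute rhs = x³ + 15·x + 7 mod 19, then count y ∈ F_19 with y² ≡ rhs.
  x = 0: rhs = 7, matching y values: 8, 11 (2 points).
  x = 1: rhs = 4, matching y values: 2, 17 (2 points).
  x = 2: rhs = 7, matching y values: 8, 11 (2 points).
  x = 3: rhs = 3, matching y values: none (0 points).
  x = 4: rhs = 17, matching y values: 6, 13 (2 points).
  x = 5: rhs = 17, matching y values: 6, 13 (2 points).
  x = 6: rhs = 9, matching y values: 3, 16 (2 points).
  x = 7: rhs = 18, matching y values: none (0 points).
  x = 8: rhs = 12, matching y values: none (0 points).
  x = 9: rhs = 16, matching y values: 4, 15 (2 points).
  x = 10: rhs = 17, matching y values: 6, 13 (2 points).
  x = 11: rhs = 2, matching y values: none (0 points).
  x = 12: rhs = 15, matching y values: none (0 points).
  x = 13: rhs = 5, matching y values: 9, 10 (2 points).
  x = 14: rhs = 16, matching y values: 4, 15 (2 points).
  x = 15: rhs = 16, matching y values: 4, 15 (2 points).
  x = 16: rhs = 11, matching y values: 7, 12 (2 points).
  x = 17: rhs = 7, matching y values: 8, 11 (2 points).
  x = 18: rhs = 10, matching y values: none (0 points).
Total affine count: 26.
Full point count |E(F_19)| = 26 + 1 = 27.
Hasse bound: |27 − (19+1)| = |7| = 7 ≤ 2√19 ≈ 8.7178 ✓.


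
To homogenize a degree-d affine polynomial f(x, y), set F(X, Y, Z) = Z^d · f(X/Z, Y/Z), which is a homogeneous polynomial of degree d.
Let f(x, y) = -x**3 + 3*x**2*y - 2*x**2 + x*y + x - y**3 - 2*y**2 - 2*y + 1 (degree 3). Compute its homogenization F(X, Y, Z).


F(X, Y, Z) = -X**3 + 3*X**2*Y - 2*X**2*Z + X*Y*Z + X*Z**2 - Y**3 - 2*Y**2*Z - 2*Y*Z**2 + Z**3

deg(f) = 3.
Substitute x = X/Z, y = Y/Z into f, then multiply by Z^3.
  monomial -1·x^3·y^0 ↦ -1·X^3·Y^0·Z^0.
  monomial 3·x^2·y^1 ↦ 3·X^2·Y^1·Z^0.
  monomial -2·x^2·y^0 ↦ -2·X^2·Y^0·Z^1.
  monomial 1·x^1·y^1 ↦ 1·X^1·Y^1·Z^1.
  monomial 1·x^1·y^0 ↦ 1·X^1·Y^0·Z^2.
  monomial -1·x^0·y^3 ↦ -1·X^0·Y^3·Z^0.
  monomial -2·x^0·y^2 ↦ -2·X^0·Y^2·Z^1.
  monomial -2·x^0·y^1 ↦ -2·X^0·Y^1·Z^2.
  monomial 1·x^0·y^0 ↦ 1·X^0·Y^0·Z^3.
Collecting: F(X, Y, Z) = -X**3 + 3*X**2*Y - 2*X**2*Z + X*Y*Z + X*Z**2 - Y**3 - 2*Y**2*Z - 2*Y*Z**2 + Z**3.


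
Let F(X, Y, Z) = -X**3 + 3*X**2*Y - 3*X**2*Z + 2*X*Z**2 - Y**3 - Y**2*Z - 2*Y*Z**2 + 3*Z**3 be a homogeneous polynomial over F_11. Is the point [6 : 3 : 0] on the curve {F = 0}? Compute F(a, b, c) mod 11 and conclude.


F(6,3,0) ≡ 4 (mod 11); P is NOT on the curve.

Evaluate F(6, 3, 0) term-by-term (mod 11).
  -X**3 ↦ -1·216·1·1 = -216
  3*X**2*Y ↦ 3·36·3·1 = 324
  -3*X**2*Z ↦ -3·36·1·0 = 0
  2*X*Z**2 ↦ 2·6·1·0 = 0
  -Y**3 ↦ -1·1·27·1 = -27
  -Y**2*Z ↦ -1·1·9·0 = 0
  -2*Y*Z**2 ↦ -2·1·3·0 = 0
  3*Z**3 ↦ 3·1·1·0 = 0
Sum: F(6, 3, 0) = (-216) + (324) + (0) + (0) + (-27) + (0) + (0) + (0) = 81.
Reducing mod 11: 81 ≡ 4 (mod 11).
Since F(a, b, c) ≡ 4 ≠ 0 (mod 11), P does NOT lie on the curve.


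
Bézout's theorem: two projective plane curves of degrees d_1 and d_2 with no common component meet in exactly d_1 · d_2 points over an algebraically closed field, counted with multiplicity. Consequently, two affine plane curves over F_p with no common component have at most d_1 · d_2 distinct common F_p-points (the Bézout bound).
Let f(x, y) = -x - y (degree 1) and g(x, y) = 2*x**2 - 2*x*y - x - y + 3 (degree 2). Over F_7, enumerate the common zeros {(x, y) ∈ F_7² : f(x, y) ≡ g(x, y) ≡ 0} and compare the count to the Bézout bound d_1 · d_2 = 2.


Common zeros: {(1, 6), (6, 1)}; count = 2; Bézout bound = 2.

deg(f) = 1, deg(g) = 2, so Bézout bound = 2.
Scan x ∈ F_7. For each x, list the y ∈ F_7 with f(x, y) ≡ 0 and those with g(x, y) ≡ 0 (mod 7); the common zeros in that column are the intersection.
  x = 0: f ≡ 0 at y ∈ {0}; g ≡ 0 at y ∈ {3}; common: ∅.
  x = 1: f ≡ 0 at y ∈ {6}; g ≡ 0 at y ∈ {6}; common: {6}.
  x = 2: f ≡ 0 at y ∈ {5}; g ≡ 0 at y ∈ {6}; common: ∅.
  x = 3: f ≡ 0 at y ∈ {4}; g ≡ 0 at y ∈ ∅; common: ∅.
  x = 4: f ≡ 0 at y ∈ {3}; g ≡ 0 at y ∈ {5}; common: ∅.
  x = 5: f ≡ 0 at y ∈ {2}; g ≡ 0 at y ∈ {5}; common: ∅.
  x = 6: f ≡ 0 at y ∈ {1}; g ≡ 0 at y ∈ {1}; common: {1}.
Collecting: common zeros = {(1, 6), (6, 1)}, so the count is 2.
Comparison with the Bézout bound: 2 ≤ 2 = deg(f)·deg(g), as expected for curves with no common component (the bound is attained).
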